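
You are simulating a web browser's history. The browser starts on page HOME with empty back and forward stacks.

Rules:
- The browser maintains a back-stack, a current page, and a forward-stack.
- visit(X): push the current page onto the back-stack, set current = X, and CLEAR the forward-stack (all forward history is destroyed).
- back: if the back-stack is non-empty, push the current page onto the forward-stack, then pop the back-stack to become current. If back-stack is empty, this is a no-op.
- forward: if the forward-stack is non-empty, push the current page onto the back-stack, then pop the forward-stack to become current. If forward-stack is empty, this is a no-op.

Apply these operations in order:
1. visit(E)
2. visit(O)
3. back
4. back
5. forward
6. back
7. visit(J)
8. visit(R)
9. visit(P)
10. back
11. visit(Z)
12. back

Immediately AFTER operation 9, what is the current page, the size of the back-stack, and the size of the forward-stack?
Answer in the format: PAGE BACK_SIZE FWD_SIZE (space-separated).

After 1 (visit(E)): cur=E back=1 fwd=0
After 2 (visit(O)): cur=O back=2 fwd=0
After 3 (back): cur=E back=1 fwd=1
After 4 (back): cur=HOME back=0 fwd=2
After 5 (forward): cur=E back=1 fwd=1
After 6 (back): cur=HOME back=0 fwd=2
After 7 (visit(J)): cur=J back=1 fwd=0
After 8 (visit(R)): cur=R back=2 fwd=0
After 9 (visit(P)): cur=P back=3 fwd=0

P 3 0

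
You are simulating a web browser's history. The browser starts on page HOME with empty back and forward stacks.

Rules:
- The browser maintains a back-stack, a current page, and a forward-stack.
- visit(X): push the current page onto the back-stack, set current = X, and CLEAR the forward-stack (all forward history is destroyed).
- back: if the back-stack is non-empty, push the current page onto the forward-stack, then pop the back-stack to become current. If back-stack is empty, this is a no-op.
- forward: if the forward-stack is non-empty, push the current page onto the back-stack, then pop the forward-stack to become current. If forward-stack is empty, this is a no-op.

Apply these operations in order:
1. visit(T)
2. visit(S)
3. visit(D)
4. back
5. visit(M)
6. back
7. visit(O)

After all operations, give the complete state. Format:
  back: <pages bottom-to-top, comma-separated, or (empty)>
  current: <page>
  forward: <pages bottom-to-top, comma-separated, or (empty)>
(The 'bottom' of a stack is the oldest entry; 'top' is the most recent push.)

After 1 (visit(T)): cur=T back=1 fwd=0
After 2 (visit(S)): cur=S back=2 fwd=0
After 3 (visit(D)): cur=D back=3 fwd=0
After 4 (back): cur=S back=2 fwd=1
After 5 (visit(M)): cur=M back=3 fwd=0
After 6 (back): cur=S back=2 fwd=1
After 7 (visit(O)): cur=O back=3 fwd=0

Answer: back: HOME,T,S
current: O
forward: (empty)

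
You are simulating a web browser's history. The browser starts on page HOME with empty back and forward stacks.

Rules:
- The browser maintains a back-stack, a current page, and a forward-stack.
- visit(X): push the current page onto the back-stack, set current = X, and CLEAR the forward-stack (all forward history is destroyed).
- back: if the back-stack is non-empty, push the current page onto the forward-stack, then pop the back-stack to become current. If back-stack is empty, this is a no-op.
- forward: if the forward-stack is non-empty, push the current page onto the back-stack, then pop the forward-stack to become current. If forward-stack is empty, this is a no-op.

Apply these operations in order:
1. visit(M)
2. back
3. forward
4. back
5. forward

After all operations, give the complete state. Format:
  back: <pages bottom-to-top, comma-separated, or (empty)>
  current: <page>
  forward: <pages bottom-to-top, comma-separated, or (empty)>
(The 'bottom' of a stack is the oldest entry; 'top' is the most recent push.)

Answer: back: HOME
current: M
forward: (empty)

Derivation:
After 1 (visit(M)): cur=M back=1 fwd=0
After 2 (back): cur=HOME back=0 fwd=1
After 3 (forward): cur=M back=1 fwd=0
After 4 (back): cur=HOME back=0 fwd=1
After 5 (forward): cur=M back=1 fwd=0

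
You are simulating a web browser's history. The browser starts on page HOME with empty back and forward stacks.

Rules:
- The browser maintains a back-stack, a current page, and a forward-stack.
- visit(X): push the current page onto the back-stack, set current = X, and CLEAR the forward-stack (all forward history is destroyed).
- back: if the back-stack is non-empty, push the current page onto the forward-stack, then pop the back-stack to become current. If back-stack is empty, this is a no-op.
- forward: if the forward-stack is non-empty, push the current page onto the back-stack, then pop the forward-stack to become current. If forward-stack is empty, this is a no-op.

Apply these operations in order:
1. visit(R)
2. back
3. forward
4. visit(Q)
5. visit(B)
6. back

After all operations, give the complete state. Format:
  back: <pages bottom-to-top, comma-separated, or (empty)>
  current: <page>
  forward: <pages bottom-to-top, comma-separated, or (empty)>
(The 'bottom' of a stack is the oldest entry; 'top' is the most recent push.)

After 1 (visit(R)): cur=R back=1 fwd=0
After 2 (back): cur=HOME back=0 fwd=1
After 3 (forward): cur=R back=1 fwd=0
After 4 (visit(Q)): cur=Q back=2 fwd=0
After 5 (visit(B)): cur=B back=3 fwd=0
After 6 (back): cur=Q back=2 fwd=1

Answer: back: HOME,R
current: Q
forward: B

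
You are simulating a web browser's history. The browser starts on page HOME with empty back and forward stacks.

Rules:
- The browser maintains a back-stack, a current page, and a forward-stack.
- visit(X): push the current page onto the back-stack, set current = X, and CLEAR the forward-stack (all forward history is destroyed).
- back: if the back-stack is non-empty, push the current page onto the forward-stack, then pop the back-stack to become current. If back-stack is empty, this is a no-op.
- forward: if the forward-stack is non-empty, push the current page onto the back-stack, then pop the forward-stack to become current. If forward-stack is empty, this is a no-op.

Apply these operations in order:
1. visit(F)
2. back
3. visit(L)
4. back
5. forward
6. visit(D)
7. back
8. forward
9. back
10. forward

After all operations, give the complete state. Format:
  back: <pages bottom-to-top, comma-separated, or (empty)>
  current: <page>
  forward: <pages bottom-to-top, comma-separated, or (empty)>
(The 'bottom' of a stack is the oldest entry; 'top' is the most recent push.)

Answer: back: HOME,L
current: D
forward: (empty)

Derivation:
After 1 (visit(F)): cur=F back=1 fwd=0
After 2 (back): cur=HOME back=0 fwd=1
After 3 (visit(L)): cur=L back=1 fwd=0
After 4 (back): cur=HOME back=0 fwd=1
After 5 (forward): cur=L back=1 fwd=0
After 6 (visit(D)): cur=D back=2 fwd=0
After 7 (back): cur=L back=1 fwd=1
After 8 (forward): cur=D back=2 fwd=0
After 9 (back): cur=L back=1 fwd=1
After 10 (forward): cur=D back=2 fwd=0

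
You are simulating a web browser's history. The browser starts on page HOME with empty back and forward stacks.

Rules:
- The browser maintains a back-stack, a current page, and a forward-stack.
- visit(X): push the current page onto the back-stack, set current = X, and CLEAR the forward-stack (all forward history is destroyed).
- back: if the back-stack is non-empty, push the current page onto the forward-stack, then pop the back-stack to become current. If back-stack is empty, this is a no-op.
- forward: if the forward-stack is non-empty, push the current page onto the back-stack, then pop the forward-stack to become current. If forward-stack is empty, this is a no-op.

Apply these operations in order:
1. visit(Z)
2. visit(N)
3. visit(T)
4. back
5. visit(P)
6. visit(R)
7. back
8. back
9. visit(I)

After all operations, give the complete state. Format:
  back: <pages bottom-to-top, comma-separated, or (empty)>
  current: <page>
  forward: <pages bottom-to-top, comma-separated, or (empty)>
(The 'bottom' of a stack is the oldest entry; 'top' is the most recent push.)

After 1 (visit(Z)): cur=Z back=1 fwd=0
After 2 (visit(N)): cur=N back=2 fwd=0
After 3 (visit(T)): cur=T back=3 fwd=0
After 4 (back): cur=N back=2 fwd=1
After 5 (visit(P)): cur=P back=3 fwd=0
After 6 (visit(R)): cur=R back=4 fwd=0
After 7 (back): cur=P back=3 fwd=1
After 8 (back): cur=N back=2 fwd=2
After 9 (visit(I)): cur=I back=3 fwd=0

Answer: back: HOME,Z,N
current: I
forward: (empty)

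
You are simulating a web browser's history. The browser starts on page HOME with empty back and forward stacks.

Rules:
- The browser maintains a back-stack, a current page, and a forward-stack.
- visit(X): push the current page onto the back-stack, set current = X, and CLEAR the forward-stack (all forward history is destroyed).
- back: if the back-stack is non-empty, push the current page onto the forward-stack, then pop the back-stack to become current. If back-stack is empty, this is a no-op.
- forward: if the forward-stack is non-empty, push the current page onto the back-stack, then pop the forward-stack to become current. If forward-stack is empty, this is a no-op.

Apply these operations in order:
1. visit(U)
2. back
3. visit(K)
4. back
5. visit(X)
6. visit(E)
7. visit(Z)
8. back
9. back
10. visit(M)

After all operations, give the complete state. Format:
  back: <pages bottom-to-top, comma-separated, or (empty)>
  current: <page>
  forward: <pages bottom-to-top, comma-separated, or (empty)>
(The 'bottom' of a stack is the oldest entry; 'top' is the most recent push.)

After 1 (visit(U)): cur=U back=1 fwd=0
After 2 (back): cur=HOME back=0 fwd=1
After 3 (visit(K)): cur=K back=1 fwd=0
After 4 (back): cur=HOME back=0 fwd=1
After 5 (visit(X)): cur=X back=1 fwd=0
After 6 (visit(E)): cur=E back=2 fwd=0
After 7 (visit(Z)): cur=Z back=3 fwd=0
After 8 (back): cur=E back=2 fwd=1
After 9 (back): cur=X back=1 fwd=2
After 10 (visit(M)): cur=M back=2 fwd=0

Answer: back: HOME,X
current: M
forward: (empty)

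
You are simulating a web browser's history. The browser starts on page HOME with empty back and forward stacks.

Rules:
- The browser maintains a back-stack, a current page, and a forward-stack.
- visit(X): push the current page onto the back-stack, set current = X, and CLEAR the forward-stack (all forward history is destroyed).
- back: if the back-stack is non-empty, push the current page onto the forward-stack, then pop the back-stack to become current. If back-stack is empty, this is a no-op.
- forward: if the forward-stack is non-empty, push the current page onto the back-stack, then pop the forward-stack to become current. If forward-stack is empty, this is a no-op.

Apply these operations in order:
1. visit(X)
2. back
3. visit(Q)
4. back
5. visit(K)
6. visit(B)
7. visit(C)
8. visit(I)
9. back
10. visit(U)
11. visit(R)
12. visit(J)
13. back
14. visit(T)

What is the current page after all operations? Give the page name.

Answer: T

Derivation:
After 1 (visit(X)): cur=X back=1 fwd=0
After 2 (back): cur=HOME back=0 fwd=1
After 3 (visit(Q)): cur=Q back=1 fwd=0
After 4 (back): cur=HOME back=0 fwd=1
After 5 (visit(K)): cur=K back=1 fwd=0
After 6 (visit(B)): cur=B back=2 fwd=0
After 7 (visit(C)): cur=C back=3 fwd=0
After 8 (visit(I)): cur=I back=4 fwd=0
After 9 (back): cur=C back=3 fwd=1
After 10 (visit(U)): cur=U back=4 fwd=0
After 11 (visit(R)): cur=R back=5 fwd=0
After 12 (visit(J)): cur=J back=6 fwd=0
After 13 (back): cur=R back=5 fwd=1
After 14 (visit(T)): cur=T back=6 fwd=0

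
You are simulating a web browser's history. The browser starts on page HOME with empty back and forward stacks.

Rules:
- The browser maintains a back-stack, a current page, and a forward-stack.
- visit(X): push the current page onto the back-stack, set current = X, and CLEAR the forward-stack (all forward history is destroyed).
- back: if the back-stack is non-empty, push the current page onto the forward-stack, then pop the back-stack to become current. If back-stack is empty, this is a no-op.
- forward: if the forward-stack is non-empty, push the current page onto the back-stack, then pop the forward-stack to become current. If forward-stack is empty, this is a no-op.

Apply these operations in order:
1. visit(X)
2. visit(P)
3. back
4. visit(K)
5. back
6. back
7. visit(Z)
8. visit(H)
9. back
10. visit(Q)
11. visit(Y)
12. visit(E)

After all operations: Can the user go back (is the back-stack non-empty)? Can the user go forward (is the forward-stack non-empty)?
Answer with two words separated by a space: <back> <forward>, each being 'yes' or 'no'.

After 1 (visit(X)): cur=X back=1 fwd=0
After 2 (visit(P)): cur=P back=2 fwd=0
After 3 (back): cur=X back=1 fwd=1
After 4 (visit(K)): cur=K back=2 fwd=0
After 5 (back): cur=X back=1 fwd=1
After 6 (back): cur=HOME back=0 fwd=2
After 7 (visit(Z)): cur=Z back=1 fwd=0
After 8 (visit(H)): cur=H back=2 fwd=0
After 9 (back): cur=Z back=1 fwd=1
After 10 (visit(Q)): cur=Q back=2 fwd=0
After 11 (visit(Y)): cur=Y back=3 fwd=0
After 12 (visit(E)): cur=E back=4 fwd=0

Answer: yes no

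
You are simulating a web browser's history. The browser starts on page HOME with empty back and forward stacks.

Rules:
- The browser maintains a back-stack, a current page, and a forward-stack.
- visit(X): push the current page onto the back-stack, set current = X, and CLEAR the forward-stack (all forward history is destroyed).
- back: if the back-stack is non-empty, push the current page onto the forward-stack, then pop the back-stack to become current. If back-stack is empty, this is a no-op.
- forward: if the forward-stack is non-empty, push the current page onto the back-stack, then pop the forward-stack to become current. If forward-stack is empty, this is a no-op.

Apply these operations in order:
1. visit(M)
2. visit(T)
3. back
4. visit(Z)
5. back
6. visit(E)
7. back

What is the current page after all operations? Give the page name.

After 1 (visit(M)): cur=M back=1 fwd=0
After 2 (visit(T)): cur=T back=2 fwd=0
After 3 (back): cur=M back=1 fwd=1
After 4 (visit(Z)): cur=Z back=2 fwd=0
After 5 (back): cur=M back=1 fwd=1
After 6 (visit(E)): cur=E back=2 fwd=0
After 7 (back): cur=M back=1 fwd=1

Answer: M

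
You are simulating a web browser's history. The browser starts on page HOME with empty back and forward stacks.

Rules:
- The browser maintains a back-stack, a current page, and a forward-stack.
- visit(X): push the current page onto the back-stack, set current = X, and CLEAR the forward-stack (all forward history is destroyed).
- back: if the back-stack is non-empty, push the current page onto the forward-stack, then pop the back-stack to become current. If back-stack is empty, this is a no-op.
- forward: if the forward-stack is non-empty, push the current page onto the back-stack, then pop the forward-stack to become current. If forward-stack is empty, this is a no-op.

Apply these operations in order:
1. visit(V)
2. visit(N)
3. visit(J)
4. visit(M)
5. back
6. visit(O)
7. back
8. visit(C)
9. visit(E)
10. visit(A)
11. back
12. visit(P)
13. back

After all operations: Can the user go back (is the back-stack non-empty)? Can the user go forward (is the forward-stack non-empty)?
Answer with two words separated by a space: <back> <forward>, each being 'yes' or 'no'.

Answer: yes yes

Derivation:
After 1 (visit(V)): cur=V back=1 fwd=0
After 2 (visit(N)): cur=N back=2 fwd=0
After 3 (visit(J)): cur=J back=3 fwd=0
After 4 (visit(M)): cur=M back=4 fwd=0
After 5 (back): cur=J back=3 fwd=1
After 6 (visit(O)): cur=O back=4 fwd=0
After 7 (back): cur=J back=3 fwd=1
After 8 (visit(C)): cur=C back=4 fwd=0
After 9 (visit(E)): cur=E back=5 fwd=0
After 10 (visit(A)): cur=A back=6 fwd=0
After 11 (back): cur=E back=5 fwd=1
After 12 (visit(P)): cur=P back=6 fwd=0
After 13 (back): cur=E back=5 fwd=1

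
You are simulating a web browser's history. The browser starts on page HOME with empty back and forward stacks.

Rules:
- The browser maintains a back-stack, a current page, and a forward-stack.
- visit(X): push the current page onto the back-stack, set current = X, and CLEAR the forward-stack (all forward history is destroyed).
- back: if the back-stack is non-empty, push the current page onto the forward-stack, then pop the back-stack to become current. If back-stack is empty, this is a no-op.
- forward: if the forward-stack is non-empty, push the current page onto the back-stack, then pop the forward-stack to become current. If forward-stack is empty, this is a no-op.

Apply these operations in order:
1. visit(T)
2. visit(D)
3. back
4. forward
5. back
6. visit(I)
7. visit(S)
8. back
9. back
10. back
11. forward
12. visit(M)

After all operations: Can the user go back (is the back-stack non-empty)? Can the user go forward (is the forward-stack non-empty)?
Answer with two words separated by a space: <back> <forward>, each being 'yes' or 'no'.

After 1 (visit(T)): cur=T back=1 fwd=0
After 2 (visit(D)): cur=D back=2 fwd=0
After 3 (back): cur=T back=1 fwd=1
After 4 (forward): cur=D back=2 fwd=0
After 5 (back): cur=T back=1 fwd=1
After 6 (visit(I)): cur=I back=2 fwd=0
After 7 (visit(S)): cur=S back=3 fwd=0
After 8 (back): cur=I back=2 fwd=1
After 9 (back): cur=T back=1 fwd=2
After 10 (back): cur=HOME back=0 fwd=3
After 11 (forward): cur=T back=1 fwd=2
After 12 (visit(M)): cur=M back=2 fwd=0

Answer: yes no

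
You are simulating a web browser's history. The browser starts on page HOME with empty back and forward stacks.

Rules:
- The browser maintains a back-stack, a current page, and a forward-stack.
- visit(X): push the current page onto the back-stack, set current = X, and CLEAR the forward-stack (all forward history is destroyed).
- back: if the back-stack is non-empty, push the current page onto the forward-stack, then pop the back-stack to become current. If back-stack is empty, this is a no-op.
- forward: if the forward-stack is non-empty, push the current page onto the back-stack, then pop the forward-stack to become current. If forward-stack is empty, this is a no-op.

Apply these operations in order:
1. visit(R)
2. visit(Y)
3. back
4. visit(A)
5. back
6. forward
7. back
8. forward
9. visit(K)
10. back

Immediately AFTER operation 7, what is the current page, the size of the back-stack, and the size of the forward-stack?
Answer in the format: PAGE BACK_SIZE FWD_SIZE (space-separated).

After 1 (visit(R)): cur=R back=1 fwd=0
After 2 (visit(Y)): cur=Y back=2 fwd=0
After 3 (back): cur=R back=1 fwd=1
After 4 (visit(A)): cur=A back=2 fwd=0
After 5 (back): cur=R back=1 fwd=1
After 6 (forward): cur=A back=2 fwd=0
After 7 (back): cur=R back=1 fwd=1

R 1 1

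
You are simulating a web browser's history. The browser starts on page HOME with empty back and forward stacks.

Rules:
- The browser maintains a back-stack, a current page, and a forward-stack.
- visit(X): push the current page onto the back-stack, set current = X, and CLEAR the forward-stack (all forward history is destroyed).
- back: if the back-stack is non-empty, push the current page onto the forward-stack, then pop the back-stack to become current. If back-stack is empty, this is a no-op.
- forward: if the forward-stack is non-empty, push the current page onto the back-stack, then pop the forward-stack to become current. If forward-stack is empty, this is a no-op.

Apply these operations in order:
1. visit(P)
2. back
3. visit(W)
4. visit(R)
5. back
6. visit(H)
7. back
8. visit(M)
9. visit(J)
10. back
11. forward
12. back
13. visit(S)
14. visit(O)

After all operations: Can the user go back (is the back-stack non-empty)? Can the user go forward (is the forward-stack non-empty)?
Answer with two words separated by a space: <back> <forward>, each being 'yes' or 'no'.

After 1 (visit(P)): cur=P back=1 fwd=0
After 2 (back): cur=HOME back=0 fwd=1
After 3 (visit(W)): cur=W back=1 fwd=0
After 4 (visit(R)): cur=R back=2 fwd=0
After 5 (back): cur=W back=1 fwd=1
After 6 (visit(H)): cur=H back=2 fwd=0
After 7 (back): cur=W back=1 fwd=1
After 8 (visit(M)): cur=M back=2 fwd=0
After 9 (visit(J)): cur=J back=3 fwd=0
After 10 (back): cur=M back=2 fwd=1
After 11 (forward): cur=J back=3 fwd=0
After 12 (back): cur=M back=2 fwd=1
After 13 (visit(S)): cur=S back=3 fwd=0
After 14 (visit(O)): cur=O back=4 fwd=0

Answer: yes no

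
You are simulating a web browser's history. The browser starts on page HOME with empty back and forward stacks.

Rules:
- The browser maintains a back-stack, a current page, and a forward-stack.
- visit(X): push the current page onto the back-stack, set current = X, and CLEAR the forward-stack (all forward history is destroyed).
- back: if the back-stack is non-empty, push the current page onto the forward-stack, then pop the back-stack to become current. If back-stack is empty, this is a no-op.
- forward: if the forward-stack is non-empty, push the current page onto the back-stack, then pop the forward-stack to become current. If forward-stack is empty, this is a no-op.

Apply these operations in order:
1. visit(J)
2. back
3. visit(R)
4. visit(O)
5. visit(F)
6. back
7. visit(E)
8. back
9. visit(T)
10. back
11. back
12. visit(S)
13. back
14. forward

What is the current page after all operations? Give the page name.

After 1 (visit(J)): cur=J back=1 fwd=0
After 2 (back): cur=HOME back=0 fwd=1
After 3 (visit(R)): cur=R back=1 fwd=0
After 4 (visit(O)): cur=O back=2 fwd=0
After 5 (visit(F)): cur=F back=3 fwd=0
After 6 (back): cur=O back=2 fwd=1
After 7 (visit(E)): cur=E back=3 fwd=0
After 8 (back): cur=O back=2 fwd=1
After 9 (visit(T)): cur=T back=3 fwd=0
After 10 (back): cur=O back=2 fwd=1
After 11 (back): cur=R back=1 fwd=2
After 12 (visit(S)): cur=S back=2 fwd=0
After 13 (back): cur=R back=1 fwd=1
After 14 (forward): cur=S back=2 fwd=0

Answer: S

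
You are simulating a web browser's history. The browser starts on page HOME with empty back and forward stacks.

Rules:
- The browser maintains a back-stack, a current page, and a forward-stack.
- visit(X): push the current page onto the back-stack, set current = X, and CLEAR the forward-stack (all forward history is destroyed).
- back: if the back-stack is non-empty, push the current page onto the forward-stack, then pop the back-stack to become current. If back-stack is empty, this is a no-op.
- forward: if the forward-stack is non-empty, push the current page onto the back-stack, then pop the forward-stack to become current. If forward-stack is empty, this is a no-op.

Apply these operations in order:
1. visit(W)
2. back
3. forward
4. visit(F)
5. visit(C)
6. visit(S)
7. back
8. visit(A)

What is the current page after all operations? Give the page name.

After 1 (visit(W)): cur=W back=1 fwd=0
After 2 (back): cur=HOME back=0 fwd=1
After 3 (forward): cur=W back=1 fwd=0
After 4 (visit(F)): cur=F back=2 fwd=0
After 5 (visit(C)): cur=C back=3 fwd=0
After 6 (visit(S)): cur=S back=4 fwd=0
After 7 (back): cur=C back=3 fwd=1
After 8 (visit(A)): cur=A back=4 fwd=0

Answer: A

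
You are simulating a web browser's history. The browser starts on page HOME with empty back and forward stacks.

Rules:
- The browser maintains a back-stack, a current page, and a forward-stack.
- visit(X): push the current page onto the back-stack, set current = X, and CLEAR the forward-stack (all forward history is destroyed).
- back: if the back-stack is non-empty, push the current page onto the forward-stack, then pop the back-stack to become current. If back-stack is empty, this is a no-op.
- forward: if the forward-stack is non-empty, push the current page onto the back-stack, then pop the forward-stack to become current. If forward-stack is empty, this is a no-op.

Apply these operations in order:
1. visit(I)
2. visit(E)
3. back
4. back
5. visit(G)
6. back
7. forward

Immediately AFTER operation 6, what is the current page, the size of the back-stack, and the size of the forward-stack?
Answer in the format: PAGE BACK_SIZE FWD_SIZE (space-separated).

After 1 (visit(I)): cur=I back=1 fwd=0
After 2 (visit(E)): cur=E back=2 fwd=0
After 3 (back): cur=I back=1 fwd=1
After 4 (back): cur=HOME back=0 fwd=2
After 5 (visit(G)): cur=G back=1 fwd=0
After 6 (back): cur=HOME back=0 fwd=1

HOME 0 1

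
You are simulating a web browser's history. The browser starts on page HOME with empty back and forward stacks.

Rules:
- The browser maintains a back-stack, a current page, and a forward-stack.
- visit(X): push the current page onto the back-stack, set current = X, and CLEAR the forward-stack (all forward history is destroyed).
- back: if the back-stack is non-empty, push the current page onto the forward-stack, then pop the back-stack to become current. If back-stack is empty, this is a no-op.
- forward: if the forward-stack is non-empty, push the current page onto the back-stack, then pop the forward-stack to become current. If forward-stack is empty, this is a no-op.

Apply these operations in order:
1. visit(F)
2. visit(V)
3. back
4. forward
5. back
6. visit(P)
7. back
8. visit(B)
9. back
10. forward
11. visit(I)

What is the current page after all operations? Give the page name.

Answer: I

Derivation:
After 1 (visit(F)): cur=F back=1 fwd=0
After 2 (visit(V)): cur=V back=2 fwd=0
After 3 (back): cur=F back=1 fwd=1
After 4 (forward): cur=V back=2 fwd=0
After 5 (back): cur=F back=1 fwd=1
After 6 (visit(P)): cur=P back=2 fwd=0
After 7 (back): cur=F back=1 fwd=1
After 8 (visit(B)): cur=B back=2 fwd=0
After 9 (back): cur=F back=1 fwd=1
After 10 (forward): cur=B back=2 fwd=0
After 11 (visit(I)): cur=I back=3 fwd=0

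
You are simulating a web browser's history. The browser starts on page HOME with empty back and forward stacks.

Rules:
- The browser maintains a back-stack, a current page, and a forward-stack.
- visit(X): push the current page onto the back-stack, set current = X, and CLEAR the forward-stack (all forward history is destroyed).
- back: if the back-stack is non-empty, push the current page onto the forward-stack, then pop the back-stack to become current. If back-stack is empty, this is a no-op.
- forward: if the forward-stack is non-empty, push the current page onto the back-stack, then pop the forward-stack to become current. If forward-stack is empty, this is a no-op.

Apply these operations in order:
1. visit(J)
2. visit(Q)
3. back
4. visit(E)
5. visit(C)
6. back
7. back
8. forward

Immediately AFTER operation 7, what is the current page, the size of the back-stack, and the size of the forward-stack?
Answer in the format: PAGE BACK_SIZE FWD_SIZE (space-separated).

After 1 (visit(J)): cur=J back=1 fwd=0
After 2 (visit(Q)): cur=Q back=2 fwd=0
After 3 (back): cur=J back=1 fwd=1
After 4 (visit(E)): cur=E back=2 fwd=0
After 5 (visit(C)): cur=C back=3 fwd=0
After 6 (back): cur=E back=2 fwd=1
After 7 (back): cur=J back=1 fwd=2

J 1 2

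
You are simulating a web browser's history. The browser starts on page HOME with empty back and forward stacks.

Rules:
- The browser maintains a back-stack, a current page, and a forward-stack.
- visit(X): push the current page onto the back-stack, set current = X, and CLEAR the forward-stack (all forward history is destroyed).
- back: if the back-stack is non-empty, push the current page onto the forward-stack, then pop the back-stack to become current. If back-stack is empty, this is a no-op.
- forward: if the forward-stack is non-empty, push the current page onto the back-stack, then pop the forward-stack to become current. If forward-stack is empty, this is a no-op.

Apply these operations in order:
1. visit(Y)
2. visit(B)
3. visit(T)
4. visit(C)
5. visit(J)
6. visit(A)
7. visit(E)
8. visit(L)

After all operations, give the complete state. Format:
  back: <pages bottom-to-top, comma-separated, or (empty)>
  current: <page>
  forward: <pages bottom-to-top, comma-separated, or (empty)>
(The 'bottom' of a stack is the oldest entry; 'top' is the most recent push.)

After 1 (visit(Y)): cur=Y back=1 fwd=0
After 2 (visit(B)): cur=B back=2 fwd=0
After 3 (visit(T)): cur=T back=3 fwd=0
After 4 (visit(C)): cur=C back=4 fwd=0
After 5 (visit(J)): cur=J back=5 fwd=0
After 6 (visit(A)): cur=A back=6 fwd=0
After 7 (visit(E)): cur=E back=7 fwd=0
After 8 (visit(L)): cur=L back=8 fwd=0

Answer: back: HOME,Y,B,T,C,J,A,E
current: L
forward: (empty)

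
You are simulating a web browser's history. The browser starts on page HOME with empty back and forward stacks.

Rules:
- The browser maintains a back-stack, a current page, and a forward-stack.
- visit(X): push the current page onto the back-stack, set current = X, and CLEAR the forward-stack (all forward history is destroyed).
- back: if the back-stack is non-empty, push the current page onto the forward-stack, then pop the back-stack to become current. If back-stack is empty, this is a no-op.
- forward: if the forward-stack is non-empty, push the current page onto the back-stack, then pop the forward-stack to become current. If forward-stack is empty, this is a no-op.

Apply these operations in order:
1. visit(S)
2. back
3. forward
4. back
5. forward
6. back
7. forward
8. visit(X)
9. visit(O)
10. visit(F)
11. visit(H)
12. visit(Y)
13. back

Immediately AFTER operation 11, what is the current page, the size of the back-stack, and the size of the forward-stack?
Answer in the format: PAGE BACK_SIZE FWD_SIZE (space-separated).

After 1 (visit(S)): cur=S back=1 fwd=0
After 2 (back): cur=HOME back=0 fwd=1
After 3 (forward): cur=S back=1 fwd=0
After 4 (back): cur=HOME back=0 fwd=1
After 5 (forward): cur=S back=1 fwd=0
After 6 (back): cur=HOME back=0 fwd=1
After 7 (forward): cur=S back=1 fwd=0
After 8 (visit(X)): cur=X back=2 fwd=0
After 9 (visit(O)): cur=O back=3 fwd=0
After 10 (visit(F)): cur=F back=4 fwd=0
After 11 (visit(H)): cur=H back=5 fwd=0

H 5 0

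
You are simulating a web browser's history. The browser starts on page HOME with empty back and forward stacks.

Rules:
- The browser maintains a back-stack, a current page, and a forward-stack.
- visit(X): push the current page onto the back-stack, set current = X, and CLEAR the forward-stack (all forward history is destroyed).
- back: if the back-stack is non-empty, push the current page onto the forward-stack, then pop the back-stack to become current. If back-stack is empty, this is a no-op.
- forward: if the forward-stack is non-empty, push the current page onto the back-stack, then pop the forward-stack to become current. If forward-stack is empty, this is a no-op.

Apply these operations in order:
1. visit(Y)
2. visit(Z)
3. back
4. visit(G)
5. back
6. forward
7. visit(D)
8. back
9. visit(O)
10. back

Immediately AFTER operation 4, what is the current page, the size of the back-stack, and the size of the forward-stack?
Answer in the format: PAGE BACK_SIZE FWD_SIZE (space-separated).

After 1 (visit(Y)): cur=Y back=1 fwd=0
After 2 (visit(Z)): cur=Z back=2 fwd=0
After 3 (back): cur=Y back=1 fwd=1
After 4 (visit(G)): cur=G back=2 fwd=0

G 2 0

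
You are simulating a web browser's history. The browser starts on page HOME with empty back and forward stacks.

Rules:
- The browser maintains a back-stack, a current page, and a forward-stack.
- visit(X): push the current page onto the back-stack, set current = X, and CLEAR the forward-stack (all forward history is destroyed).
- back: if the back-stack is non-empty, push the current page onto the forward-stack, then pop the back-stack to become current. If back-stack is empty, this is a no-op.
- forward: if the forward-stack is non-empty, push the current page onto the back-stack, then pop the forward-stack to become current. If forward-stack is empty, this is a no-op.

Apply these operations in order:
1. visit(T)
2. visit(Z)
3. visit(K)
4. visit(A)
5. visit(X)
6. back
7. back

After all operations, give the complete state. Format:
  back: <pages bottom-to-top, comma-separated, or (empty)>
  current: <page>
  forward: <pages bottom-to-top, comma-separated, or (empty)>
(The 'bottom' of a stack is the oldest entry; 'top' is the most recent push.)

After 1 (visit(T)): cur=T back=1 fwd=0
After 2 (visit(Z)): cur=Z back=2 fwd=0
After 3 (visit(K)): cur=K back=3 fwd=0
After 4 (visit(A)): cur=A back=4 fwd=0
After 5 (visit(X)): cur=X back=5 fwd=0
After 6 (back): cur=A back=4 fwd=1
After 7 (back): cur=K back=3 fwd=2

Answer: back: HOME,T,Z
current: K
forward: X,A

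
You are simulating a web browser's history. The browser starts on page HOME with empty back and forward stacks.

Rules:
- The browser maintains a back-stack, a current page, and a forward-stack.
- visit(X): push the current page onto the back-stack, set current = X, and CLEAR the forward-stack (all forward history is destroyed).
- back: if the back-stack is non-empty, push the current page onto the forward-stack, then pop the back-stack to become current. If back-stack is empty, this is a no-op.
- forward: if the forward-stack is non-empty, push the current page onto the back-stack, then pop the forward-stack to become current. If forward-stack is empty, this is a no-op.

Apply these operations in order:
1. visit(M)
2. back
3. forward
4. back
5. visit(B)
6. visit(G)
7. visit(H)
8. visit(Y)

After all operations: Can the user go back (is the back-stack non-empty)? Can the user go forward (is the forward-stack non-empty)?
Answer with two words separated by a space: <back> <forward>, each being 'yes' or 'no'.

After 1 (visit(M)): cur=M back=1 fwd=0
After 2 (back): cur=HOME back=0 fwd=1
After 3 (forward): cur=M back=1 fwd=0
After 4 (back): cur=HOME back=0 fwd=1
After 5 (visit(B)): cur=B back=1 fwd=0
After 6 (visit(G)): cur=G back=2 fwd=0
After 7 (visit(H)): cur=H back=3 fwd=0
After 8 (visit(Y)): cur=Y back=4 fwd=0

Answer: yes no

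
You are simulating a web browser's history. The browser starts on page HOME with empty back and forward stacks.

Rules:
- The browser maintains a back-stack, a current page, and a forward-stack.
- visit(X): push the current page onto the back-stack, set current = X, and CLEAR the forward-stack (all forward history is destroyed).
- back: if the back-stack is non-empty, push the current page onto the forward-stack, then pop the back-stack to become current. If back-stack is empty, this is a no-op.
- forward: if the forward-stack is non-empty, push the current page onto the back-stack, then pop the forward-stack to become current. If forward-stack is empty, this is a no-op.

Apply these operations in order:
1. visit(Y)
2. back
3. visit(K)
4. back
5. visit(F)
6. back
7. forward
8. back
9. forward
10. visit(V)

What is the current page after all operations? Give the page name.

Answer: V

Derivation:
After 1 (visit(Y)): cur=Y back=1 fwd=0
After 2 (back): cur=HOME back=0 fwd=1
After 3 (visit(K)): cur=K back=1 fwd=0
After 4 (back): cur=HOME back=0 fwd=1
After 5 (visit(F)): cur=F back=1 fwd=0
After 6 (back): cur=HOME back=0 fwd=1
After 7 (forward): cur=F back=1 fwd=0
After 8 (back): cur=HOME back=0 fwd=1
After 9 (forward): cur=F back=1 fwd=0
After 10 (visit(V)): cur=V back=2 fwd=0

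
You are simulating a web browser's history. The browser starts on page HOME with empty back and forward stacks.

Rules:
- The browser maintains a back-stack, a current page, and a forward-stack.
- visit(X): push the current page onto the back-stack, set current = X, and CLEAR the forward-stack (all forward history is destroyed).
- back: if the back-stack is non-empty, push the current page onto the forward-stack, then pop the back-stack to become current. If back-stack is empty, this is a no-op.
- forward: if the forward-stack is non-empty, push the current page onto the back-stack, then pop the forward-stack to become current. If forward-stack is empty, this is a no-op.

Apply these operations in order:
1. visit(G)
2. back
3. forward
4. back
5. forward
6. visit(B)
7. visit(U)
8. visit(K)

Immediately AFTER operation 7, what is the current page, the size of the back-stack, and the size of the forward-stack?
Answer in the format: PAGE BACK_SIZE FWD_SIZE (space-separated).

After 1 (visit(G)): cur=G back=1 fwd=0
After 2 (back): cur=HOME back=0 fwd=1
After 3 (forward): cur=G back=1 fwd=0
After 4 (back): cur=HOME back=0 fwd=1
After 5 (forward): cur=G back=1 fwd=0
After 6 (visit(B)): cur=B back=2 fwd=0
After 7 (visit(U)): cur=U back=3 fwd=0

U 3 0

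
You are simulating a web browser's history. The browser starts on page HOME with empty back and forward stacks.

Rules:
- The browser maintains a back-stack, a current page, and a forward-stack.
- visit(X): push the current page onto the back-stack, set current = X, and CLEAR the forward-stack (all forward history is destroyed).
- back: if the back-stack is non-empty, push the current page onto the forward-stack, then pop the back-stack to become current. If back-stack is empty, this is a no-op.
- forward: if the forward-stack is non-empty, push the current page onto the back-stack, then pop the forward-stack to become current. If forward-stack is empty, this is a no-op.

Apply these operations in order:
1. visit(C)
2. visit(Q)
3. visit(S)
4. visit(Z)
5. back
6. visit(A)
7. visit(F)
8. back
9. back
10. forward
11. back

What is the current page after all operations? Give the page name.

After 1 (visit(C)): cur=C back=1 fwd=0
After 2 (visit(Q)): cur=Q back=2 fwd=0
After 3 (visit(S)): cur=S back=3 fwd=0
After 4 (visit(Z)): cur=Z back=4 fwd=0
After 5 (back): cur=S back=3 fwd=1
After 6 (visit(A)): cur=A back=4 fwd=0
After 7 (visit(F)): cur=F back=5 fwd=0
After 8 (back): cur=A back=4 fwd=1
After 9 (back): cur=S back=3 fwd=2
After 10 (forward): cur=A back=4 fwd=1
After 11 (back): cur=S back=3 fwd=2

Answer: S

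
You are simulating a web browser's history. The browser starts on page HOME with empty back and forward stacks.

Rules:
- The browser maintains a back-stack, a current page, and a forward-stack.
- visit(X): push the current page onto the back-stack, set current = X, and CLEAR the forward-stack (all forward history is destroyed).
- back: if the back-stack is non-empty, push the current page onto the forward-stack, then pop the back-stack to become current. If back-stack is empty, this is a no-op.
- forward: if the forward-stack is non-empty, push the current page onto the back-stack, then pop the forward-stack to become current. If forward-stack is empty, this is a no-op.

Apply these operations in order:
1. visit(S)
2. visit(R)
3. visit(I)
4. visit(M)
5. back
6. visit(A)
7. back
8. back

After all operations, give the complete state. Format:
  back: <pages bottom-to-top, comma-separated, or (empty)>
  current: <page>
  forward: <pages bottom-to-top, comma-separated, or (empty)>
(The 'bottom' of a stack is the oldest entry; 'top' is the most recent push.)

After 1 (visit(S)): cur=S back=1 fwd=0
After 2 (visit(R)): cur=R back=2 fwd=0
After 3 (visit(I)): cur=I back=3 fwd=0
After 4 (visit(M)): cur=M back=4 fwd=0
After 5 (back): cur=I back=3 fwd=1
After 6 (visit(A)): cur=A back=4 fwd=0
After 7 (back): cur=I back=3 fwd=1
After 8 (back): cur=R back=2 fwd=2

Answer: back: HOME,S
current: R
forward: A,I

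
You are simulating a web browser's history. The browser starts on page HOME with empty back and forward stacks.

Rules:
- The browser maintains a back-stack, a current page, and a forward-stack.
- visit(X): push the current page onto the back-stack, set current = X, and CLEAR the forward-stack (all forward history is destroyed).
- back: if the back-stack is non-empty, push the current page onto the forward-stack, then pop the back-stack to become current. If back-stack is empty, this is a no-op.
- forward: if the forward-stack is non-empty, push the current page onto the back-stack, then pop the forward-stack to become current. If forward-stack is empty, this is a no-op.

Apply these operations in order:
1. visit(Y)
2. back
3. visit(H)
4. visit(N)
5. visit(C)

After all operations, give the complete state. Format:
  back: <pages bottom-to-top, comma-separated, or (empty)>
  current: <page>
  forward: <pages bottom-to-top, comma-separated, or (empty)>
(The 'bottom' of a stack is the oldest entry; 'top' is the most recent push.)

Answer: back: HOME,H,N
current: C
forward: (empty)

Derivation:
After 1 (visit(Y)): cur=Y back=1 fwd=0
After 2 (back): cur=HOME back=0 fwd=1
After 3 (visit(H)): cur=H back=1 fwd=0
After 4 (visit(N)): cur=N back=2 fwd=0
After 5 (visit(C)): cur=C back=3 fwd=0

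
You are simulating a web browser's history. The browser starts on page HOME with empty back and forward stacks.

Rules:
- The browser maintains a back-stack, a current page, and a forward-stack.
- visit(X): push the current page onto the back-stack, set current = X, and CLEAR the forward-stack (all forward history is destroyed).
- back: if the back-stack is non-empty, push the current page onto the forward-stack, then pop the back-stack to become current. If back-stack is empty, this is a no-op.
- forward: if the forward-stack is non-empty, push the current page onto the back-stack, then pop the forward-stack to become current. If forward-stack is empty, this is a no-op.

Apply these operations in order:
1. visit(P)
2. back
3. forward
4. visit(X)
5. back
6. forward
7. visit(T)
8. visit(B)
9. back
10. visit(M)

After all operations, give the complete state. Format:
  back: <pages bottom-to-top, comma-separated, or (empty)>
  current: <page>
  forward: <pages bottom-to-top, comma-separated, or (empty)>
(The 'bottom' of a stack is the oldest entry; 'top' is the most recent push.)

After 1 (visit(P)): cur=P back=1 fwd=0
After 2 (back): cur=HOME back=0 fwd=1
After 3 (forward): cur=P back=1 fwd=0
After 4 (visit(X)): cur=X back=2 fwd=0
After 5 (back): cur=P back=1 fwd=1
After 6 (forward): cur=X back=2 fwd=0
After 7 (visit(T)): cur=T back=3 fwd=0
After 8 (visit(B)): cur=B back=4 fwd=0
After 9 (back): cur=T back=3 fwd=1
After 10 (visit(M)): cur=M back=4 fwd=0

Answer: back: HOME,P,X,T
current: M
forward: (empty)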